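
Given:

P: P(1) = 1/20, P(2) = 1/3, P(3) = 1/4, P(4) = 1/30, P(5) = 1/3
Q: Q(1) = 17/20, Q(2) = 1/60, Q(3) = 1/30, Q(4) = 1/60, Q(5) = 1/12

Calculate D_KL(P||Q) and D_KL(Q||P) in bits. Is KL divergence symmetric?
D_KL(P||Q) = 2.6630 bits, D_KL(Q||P) = 3.1221 bits. No, KL divergence is not symmetric.

D_KL(P||Q) = Σ P(x) log₂(P(x)/Q(x))

Computing term by term:
  P(1)·log₂(P(1)/Q(1)) = (1/20)·log₂((1/20)/(17/20)) = -0.20437
  P(2)·log₂(P(2)/Q(2)) = (1/3)·log₂((1/3)/(1/60)) = 1.44064
  P(3)·log₂(P(3)/Q(3)) = (1/4)·log₂((1/4)/(1/30)) = 0.72672
  P(4)·log₂(P(4)/Q(4)) = (1/30)·log₂((1/30)/(1/60)) = 0.03333
  P(5)·log₂(P(5)/Q(5)) = (1/3)·log₂((1/3)/(1/12)) = 0.66667

D_KL(P||Q) = -0.20437 + 1.44064 + 0.72672 + 0.03333 + 0.66667 = 2.66299 ≈ 2.6630 bits

D_KL(Q||P) = Σ Q(x) log₂(Q(x)/P(x))

Computing term by term:
  Q(1)·log₂(Q(1)/P(1)) = (17/20)·log₂((17/20)/(1/20)) = 3.47434
  Q(2)·log₂(Q(2)/P(2)) = (1/60)·log₂((1/60)/(1/3)) = -0.07203
  Q(3)·log₂(Q(3)/P(3)) = (1/30)·log₂((1/30)/(1/4)) = -0.09690
  Q(4)·log₂(Q(4)/P(4)) = (1/60)·log₂((1/60)/(1/30)) = -0.01667
  Q(5)·log₂(Q(5)/P(5)) = (1/12)·log₂((1/12)/(1/3)) = -0.16667

D_KL(Q||P) = 3.47434 - 0.07203 - 0.09690 - 0.01667 - 0.16667 = 3.12207 ≈ 3.1221 bits

These are NOT equal (difference: 0.4591 bits). KL divergence is asymmetric: D_KL(P||Q) ≠ D_KL(Q||P) in general.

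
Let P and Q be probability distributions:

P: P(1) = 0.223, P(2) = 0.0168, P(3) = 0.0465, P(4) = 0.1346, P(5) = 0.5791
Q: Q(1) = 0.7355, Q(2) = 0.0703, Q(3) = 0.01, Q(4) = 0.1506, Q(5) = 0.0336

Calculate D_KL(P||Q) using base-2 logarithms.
2.0412 bits

D_KL(P||Q) = Σ P(x) log₂(P(x)/Q(x))

Computing term by term:
  P(1)·log₂(P(1)/Q(1)) = 0.223·log₂(0.223/0.7355) = -0.38394
  P(2)·log₂(P(2)/Q(2)) = 0.0168·log₂(0.0168/0.0703) = -0.03469
  P(3)·log₂(P(3)/Q(3)) = 0.0465·log₂(0.0465/0.01) = 0.10310
  P(4)·log₂(P(4)/Q(4)) = 0.1346·log₂(0.1346/0.1506) = -0.02181
  P(5)·log₂(P(5)/Q(5)) = 0.5791·log₂(0.5791/0.0336) = 2.37853

D_KL(P||Q) = -0.38394 - 0.03469 + 0.10310 - 0.02181 + 2.37853 = 2.04119 ≈ 2.0412 bits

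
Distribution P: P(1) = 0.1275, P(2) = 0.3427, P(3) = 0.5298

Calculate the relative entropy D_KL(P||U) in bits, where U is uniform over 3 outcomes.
0.1911 bits

U(i) = 1/3 for all i

D_KL(P||U) = Σ P(x) log₂(P(x) / (1/3))
           = Σ P(x) log₂(P(x)) + log₂(3)
           = log₂(3) - H(P)

H(P) = -Σ P(x) log₂(P(x)):
  -P(1)·log₂(P(1)) = -(0.1275)·log₂(0.1275) = 0.37886
  -P(2)·log₂(P(2)) = -(0.3427)·log₂(0.3427) = 0.52947
  -P(3)·log₂(P(3)) = -(0.5298)·log₂(0.5298) = 0.48555
H(P) = 0.37886 + 0.52947 + 0.48555 = 1.39388 bits

log₂(3) = 1.58496 bits

D_KL(P||U) = 1.58496 - 1.39388 = 0.19108 ≈ 0.1911 bits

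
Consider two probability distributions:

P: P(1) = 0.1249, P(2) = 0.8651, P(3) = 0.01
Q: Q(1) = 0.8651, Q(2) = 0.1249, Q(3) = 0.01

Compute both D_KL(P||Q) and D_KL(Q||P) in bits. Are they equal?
D_KL(P||Q) = 2.0667 bits, D_KL(Q||P) = 2.0667 bits. Yes, in this case they are equal (although KL divergence is not symmetric in general).

D_KL(P||Q) = Σ P(x) log₂(P(x)/Q(x))

Computing term by term:
  P(1)·log₂(P(1)/Q(1)) = 0.1249·log₂(0.1249/0.8651) = -0.34873
  P(2)·log₂(P(2)/Q(2)) = 0.8651·log₂(0.8651/0.1249) = 2.41544
  P(3)·log₂(P(3)/Q(3)) = 0.01·log₂(0.01/0.01) = 0.00000

D_KL(P||Q) = -0.34873 + 2.41544 + 0.00000 = 2.06671 ≈ 2.0667 bits

D_KL(Q||P) = Σ Q(x) log₂(Q(x)/P(x))

Computing term by term:
  Q(1)·log₂(Q(1)/P(1)) = 0.8651·log₂(0.8651/0.1249) = 2.41544
  Q(2)·log₂(Q(2)/P(2)) = 0.1249·log₂(0.1249/0.8651) = -0.34873
  Q(3)·log₂(Q(3)/P(3)) = 0.01·log₂(0.01/0.01) = 0.00000

D_KL(Q||P) = 2.41544 - 0.34873 + 0.00000 = 2.06671 ≈ 2.0667 bits

These ARE equal here. Q is P with outcomes relabeled (Q(1) = P(2), Q(2) = P(1)) by a relabeling that is its own inverse, so the two sums contain exactly the same terms in a different order. This is a special case — KL divergence is not symmetric in general: D_KL(P||Q) ≠ D_KL(Q||P) for most P, Q.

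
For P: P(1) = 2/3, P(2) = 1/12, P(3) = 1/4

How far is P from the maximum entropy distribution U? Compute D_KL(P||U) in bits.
0.3962 bits

U(i) = 1/3 for all i

D_KL(P||U) = Σ P(x) log₂(P(x) / (1/3))
           = Σ P(x) log₂(P(x)) + log₂(3)
           = log₂(3) - H(P)

H(P) = -Σ P(x) log₂(P(x)):
  -P(1)·log₂(P(1)) = -(2/3)·log₂(2/3) = 0.38998
  -P(2)·log₂(P(2)) = -(1/12)·log₂(1/12) = 0.29875
  -P(3)·log₂(P(3)) = -(1/4)·log₂(1/4) = 0.50000
H(P) = 0.38998 + 0.29875 + 0.50000 = 1.18873 bits

log₂(3) = 1.58496 bits

D_KL(P||U) = 1.58496 - 1.18873 = 0.39623 ≈ 0.3962 bits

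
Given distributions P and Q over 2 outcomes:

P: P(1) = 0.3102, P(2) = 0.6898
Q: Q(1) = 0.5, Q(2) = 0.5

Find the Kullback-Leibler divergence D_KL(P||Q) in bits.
0.1066 bits

D_KL(P||Q) = Σ P(x) log₂(P(x)/Q(x))

Computing term by term:
  P(1)·log₂(P(1)/Q(1)) = 0.3102·log₂(0.3102/0.5) = -0.21364
  P(2)·log₂(P(2)/Q(2)) = 0.6898·log₂(0.6898/0.5) = 0.32024

D_KL(P||Q) = -0.21364 + 0.32024 = 0.10660 ≈ 0.1066 bits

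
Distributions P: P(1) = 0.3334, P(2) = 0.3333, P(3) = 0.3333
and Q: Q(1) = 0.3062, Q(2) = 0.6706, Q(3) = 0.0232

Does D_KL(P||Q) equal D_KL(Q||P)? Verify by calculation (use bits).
D_KL(P||Q) = 0.9862 bits, D_KL(Q||P) = 0.5496 bits. No — D_KL(P||Q) ≠ D_KL(Q||P) for this pair.

D_KL(P||Q) = Σ P(x) log₂(P(x)/Q(x))

Computing term by term:
  P(1)·log₂(P(1)/Q(1)) = 0.3334·log₂(0.3334/0.3062) = 0.04093
  P(2)·log₂(P(2)/Q(2)) = 0.3333·log₂(0.3333/0.6706) = -0.33618
  P(3)·log₂(P(3)/Q(3)) = 0.3333·log₂(0.3333/0.0232) = 1.28141

D_KL(P||Q) = 0.04093 - 0.33618 + 1.28141 = 0.98616 ≈ 0.9862 bits

D_KL(Q||P) = Σ Q(x) log₂(Q(x)/P(x))

Computing term by term:
  Q(1)·log₂(Q(1)/P(1)) = 0.3062·log₂(0.3062/0.3334) = -0.03760
  Q(2)·log₂(Q(2)/P(2)) = 0.6706·log₂(0.6706/0.3333) = 0.67639
  Q(3)·log₂(Q(3)/P(3)) = 0.0232·log₂(0.0232/0.3333) = -0.08920

D_KL(Q||P) = -0.03760 + 0.67639 - 0.08920 = 0.54959 ≈ 0.5496 bits

These are NOT equal (difference: 0.4366 bits). KL divergence is asymmetric: D_KL(P||Q) ≠ D_KL(Q||P) in general.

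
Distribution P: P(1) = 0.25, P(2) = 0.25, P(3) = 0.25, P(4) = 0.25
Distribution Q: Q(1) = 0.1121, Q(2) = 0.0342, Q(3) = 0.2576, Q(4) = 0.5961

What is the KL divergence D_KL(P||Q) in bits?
0.6825 bits

D_KL(P||Q) = Σ P(x) log₂(P(x)/Q(x))

Computing term by term:
  P(1)·log₂(P(1)/Q(1)) = 0.25·log₂(0.25/0.1121) = 0.28929
  P(2)·log₂(P(2)/Q(2)) = 0.25·log₂(0.25/0.0342) = 0.71746
  P(3)·log₂(P(3)/Q(3)) = 0.25·log₂(0.25/0.2576) = -0.01080
  P(4)·log₂(P(4)/Q(4)) = 0.25·log₂(0.25/0.5961) = -0.31341

D_KL(P||Q) = 0.28929 + 0.71746 - 0.01080 - 0.31341 = 0.68254 ≈ 0.6825 bits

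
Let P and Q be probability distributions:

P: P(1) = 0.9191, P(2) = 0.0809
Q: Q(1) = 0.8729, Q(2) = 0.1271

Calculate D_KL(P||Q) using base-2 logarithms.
0.0157 bits

D_KL(P||Q) = Σ P(x) log₂(P(x)/Q(x))

Computing term by term:
  P(1)·log₂(P(1)/Q(1)) = 0.9191·log₂(0.9191/0.8729) = 0.06839
  P(2)·log₂(P(2)/Q(2)) = 0.0809·log₂(0.0809/0.1271) = -0.05273

D_KL(P||Q) = 0.06839 - 0.05273 = 0.01566 ≈ 0.0157 bits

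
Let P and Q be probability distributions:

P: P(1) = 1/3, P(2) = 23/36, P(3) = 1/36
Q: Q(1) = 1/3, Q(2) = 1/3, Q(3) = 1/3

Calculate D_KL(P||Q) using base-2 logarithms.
0.5001 bits

D_KL(P||Q) = Σ P(x) log₂(P(x)/Q(x))

Computing term by term:
  P(1)·log₂(P(1)/Q(1)) = (1/3)·log₂((1/3)/(1/3)) = 0.00000
  P(2)·log₂(P(2)/Q(2)) = (23/36)·log₂((23/36)/(1/3)) = 0.59966
  P(3)·log₂(P(3)/Q(3)) = (1/36)·log₂((1/36)/(1/3)) = -0.09958

D_KL(P||Q) = 0.00000 + 0.59966 - 0.09958 = 0.50008 ≈ 0.5001 bits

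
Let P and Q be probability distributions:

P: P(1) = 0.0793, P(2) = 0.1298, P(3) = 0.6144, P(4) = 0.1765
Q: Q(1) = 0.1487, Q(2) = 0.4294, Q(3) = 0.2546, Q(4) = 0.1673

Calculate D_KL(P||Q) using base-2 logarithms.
0.4985 bits

D_KL(P||Q) = Σ P(x) log₂(P(x)/Q(x))

Computing term by term:
  P(1)·log₂(P(1)/Q(1)) = 0.0793·log₂(0.0793/0.1487) = -0.07193
  P(2)·log₂(P(2)/Q(2)) = 0.1298·log₂(0.1298/0.4294) = -0.22404
  P(3)·log₂(P(3)/Q(3)) = 0.6144·log₂(0.6144/0.2546) = 0.78087
  P(4)·log₂(P(4)/Q(4)) = 0.1765·log₂(0.1765/0.1673) = 0.01363

D_KL(P||Q) = -0.07193 - 0.22404 + 0.78087 + 0.01363 = 0.49853 ≈ 0.4985 bits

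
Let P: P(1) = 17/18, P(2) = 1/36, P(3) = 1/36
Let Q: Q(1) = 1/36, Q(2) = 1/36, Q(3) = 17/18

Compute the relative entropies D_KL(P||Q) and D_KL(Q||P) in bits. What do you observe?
D_KL(P||Q) = 4.6635 bits, D_KL(Q||P) = 4.6635 bits. The two directions give the same value here, because Q is a self-inverse relabeling of P; in general KL divergence is asymmetric.

D_KL(P||Q) = Σ P(x) log₂(P(x)/Q(x))

Computing term by term:
  P(1)·log₂(P(1)/Q(1)) = (17/18)·log₂((17/18)/(1/36)) = 4.80483
  P(2)·log₂(P(2)/Q(2)) = (1/36)·log₂((1/36)/(1/36)) = 0.00000
  P(3)·log₂(P(3)/Q(3)) = (1/36)·log₂((1/36)/(17/18)) = -0.14132

D_KL(P||Q) = 4.80483 + 0.00000 - 0.14132 = 4.66351 ≈ 4.6635 bits

D_KL(Q||P) = Σ Q(x) log₂(Q(x)/P(x))

Computing term by term:
  Q(1)·log₂(Q(1)/P(1)) = (1/36)·log₂((1/36)/(17/18)) = -0.14132
  Q(2)·log₂(Q(2)/P(2)) = (1/36)·log₂((1/36)/(1/36)) = 0.00000
  Q(3)·log₂(Q(3)/P(3)) = (17/18)·log₂((17/18)/(1/36)) = 4.80483

D_KL(Q||P) = -0.14132 + 0.00000 + 4.80483 = 4.66351 ≈ 4.6635 bits

These ARE equal here. Q is P with outcomes relabeled (Q(1) = P(3), Q(3) = P(1)) by a relabeling that is its own inverse, so the two sums contain exactly the same terms in a different order. This is a special case — KL divergence is not symmetric in general: D_KL(P||Q) ≠ D_KL(Q||P) for most P, Q.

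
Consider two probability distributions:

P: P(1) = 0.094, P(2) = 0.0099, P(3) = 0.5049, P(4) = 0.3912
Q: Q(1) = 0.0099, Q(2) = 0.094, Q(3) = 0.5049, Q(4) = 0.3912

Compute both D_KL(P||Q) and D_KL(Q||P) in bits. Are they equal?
D_KL(P||Q) = 0.2731 bits, D_KL(Q||P) = 0.2731 bits. Yes, in this case they are equal (although KL divergence is not symmetric in general).

D_KL(P||Q) = Σ P(x) log₂(P(x)/Q(x))

Computing term by term:
  P(1)·log₂(P(1)/Q(1)) = 0.094·log₂(0.094/0.0099) = 0.30523
  P(2)·log₂(P(2)/Q(2)) = 0.0099·log₂(0.0099/0.094) = -0.03215
  P(3)·log₂(P(3)/Q(3)) = 0.5049·log₂(0.5049/0.5049) = 0.00000
  P(4)·log₂(P(4)/Q(4)) = 0.3912·log₂(0.3912/0.3912) = 0.00000

D_KL(P||Q) = 0.30523 - 0.03215 + 0.00000 + 0.00000 = 0.27308 ≈ 0.2731 bits

D_KL(Q||P) = Σ Q(x) log₂(Q(x)/P(x))

Computing term by term:
  Q(1)·log₂(Q(1)/P(1)) = 0.0099·log₂(0.0099/0.094) = -0.03215
  Q(2)·log₂(Q(2)/P(2)) = 0.094·log₂(0.094/0.0099) = 0.30523
  Q(3)·log₂(Q(3)/P(3)) = 0.5049·log₂(0.5049/0.5049) = 0.00000
  Q(4)·log₂(Q(4)/P(4)) = 0.3912·log₂(0.3912/0.3912) = 0.00000

D_KL(Q||P) = -0.03215 + 0.30523 + 0.00000 + 0.00000 = 0.27308 ≈ 0.2731 bits

These ARE equal here. Q is P with outcomes relabeled (Q(1) = P(2), Q(2) = P(1)) by a relabeling that is its own inverse, so the two sums contain exactly the same terms in a different order. This is a special case — KL divergence is not symmetric in general: D_KL(P||Q) ≠ D_KL(Q||P) for most P, Q.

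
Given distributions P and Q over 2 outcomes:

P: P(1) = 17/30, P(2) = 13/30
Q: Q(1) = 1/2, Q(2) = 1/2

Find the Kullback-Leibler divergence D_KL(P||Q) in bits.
0.0129 bits

D_KL(P||Q) = Σ P(x) log₂(P(x)/Q(x))

Computing term by term:
  P(1)·log₂(P(1)/Q(1)) = (17/30)·log₂((17/30)/(1/2)) = 0.10232
  P(2)·log₂(P(2)/Q(2)) = (13/30)·log₂((13/30)/(1/2)) = -0.08946

D_KL(P||Q) = 0.10232 - 0.08946 = 0.01286 ≈ 0.0129 bits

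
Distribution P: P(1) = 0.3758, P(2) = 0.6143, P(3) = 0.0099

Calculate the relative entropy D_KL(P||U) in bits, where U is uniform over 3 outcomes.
0.5566 bits

U(i) = 1/3 for all i

D_KL(P||U) = Σ P(x) log₂(P(x) / (1/3))
           = Σ P(x) log₂(P(x)) + log₂(3)
           = log₂(3) - H(P)

H(P) = -Σ P(x) log₂(P(x)):
  -P(1)·log₂(P(1)) = -(0.3758)·log₂(0.3758) = 0.53062
  -P(2)·log₂(P(2)) = -(0.6143)·log₂(0.6143) = 0.43184
  -P(3)·log₂(P(3)) = -(0.0099)·log₂(0.0099) = 0.06592
H(P) = 0.53062 + 0.43184 + 0.06592 = 1.02838 bits

log₂(3) = 1.58496 bits

D_KL(P||U) = 1.58496 - 1.02838 = 0.55658 ≈ 0.5566 bits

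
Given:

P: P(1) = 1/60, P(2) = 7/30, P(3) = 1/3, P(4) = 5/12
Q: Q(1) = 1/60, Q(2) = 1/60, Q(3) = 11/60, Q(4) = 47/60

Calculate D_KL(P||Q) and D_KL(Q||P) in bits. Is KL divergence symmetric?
D_KL(P||Q) = 0.7964 bits, D_KL(Q||P) = 0.4918 bits. No, KL divergence is not symmetric.

D_KL(P||Q) = Σ P(x) log₂(P(x)/Q(x))

Computing term by term:
  P(1)·log₂(P(1)/Q(1)) = (1/60)·log₂((1/60)/(1/60)) = 0.00000
  P(2)·log₂(P(2)/Q(2)) = (7/30)·log₂((7/30)/(1/60)) = 0.88838
  P(3)·log₂(P(3)/Q(3)) = (1/3)·log₂((1/3)/(11/60)) = 0.28750
  P(4)·log₂(P(4)/Q(4)) = (5/12)·log₂((5/12)/(47/60)) = -0.37947

D_KL(P||Q) = 0.00000 + 0.88838 + 0.28750 - 0.37947 = 0.79641 ≈ 0.7964 bits

D_KL(Q||P) = Σ Q(x) log₂(Q(x)/P(x))

Computing term by term:
  Q(1)·log₂(Q(1)/P(1)) = (1/60)·log₂((1/60)/(1/60)) = 0.00000
  Q(2)·log₂(Q(2)/P(2)) = (1/60)·log₂((1/60)/(7/30)) = -0.06346
  Q(3)·log₂(Q(3)/P(3)) = (11/60)·log₂((11/60)/(1/3)) = -0.15812
  Q(4)·log₂(Q(4)/P(4)) = (47/60)·log₂((47/60)/(5/12)) = 0.71341

D_KL(Q||P) = 0.00000 - 0.06346 - 0.15812 + 0.71341 = 0.49183 ≈ 0.4918 bits

These are NOT equal (difference: 0.3046 bits). KL divergence is asymmetric: D_KL(P||Q) ≠ D_KL(Q||P) in general.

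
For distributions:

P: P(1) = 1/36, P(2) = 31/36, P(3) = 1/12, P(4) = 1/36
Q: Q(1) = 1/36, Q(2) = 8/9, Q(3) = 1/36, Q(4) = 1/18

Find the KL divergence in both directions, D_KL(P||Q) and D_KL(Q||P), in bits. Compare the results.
D_KL(P||Q) = 0.0649 bits, D_KL(Q||P) = 0.0522 bits. D_KL(P||Q) is larger than D_KL(Q||P) by 0.0127 bits; the two directions differ.

D_KL(P||Q) = Σ P(x) log₂(P(x)/Q(x))

Computing term by term:
  P(1)·log₂(P(1)/Q(1)) = (1/36)·log₂((1/36)/(1/36)) = 0.00000
  P(2)·log₂(P(2)/Q(2)) = (31/36)·log₂((31/36)/(8/9)) = -0.03944
  P(3)·log₂(P(3)/Q(3)) = (1/12)·log₂((1/12)/(1/36)) = 0.13208
  P(4)·log₂(P(4)/Q(4)) = (1/36)·log₂((1/36)/(1/18)) = -0.02778

D_KL(P||Q) = 0.00000 - 0.03944 + 0.13208 - 0.02778 = 0.06486 ≈ 0.0649 bits

D_KL(Q||P) = Σ Q(x) log₂(Q(x)/P(x))

Computing term by term:
  Q(1)·log₂(Q(1)/P(1)) = (1/36)·log₂((1/36)/(1/36)) = 0.00000
  Q(2)·log₂(Q(2)/P(2)) = (8/9)·log₂((8/9)/(31/36)) = 0.04071
  Q(3)·log₂(Q(3)/P(3)) = (1/36)·log₂((1/36)/(1/12)) = -0.04403
  Q(4)·log₂(Q(4)/P(4)) = (1/18)·log₂((1/18)/(1/36)) = 0.05556

D_KL(Q||P) = 0.00000 + 0.04071 - 0.04403 + 0.05556 = 0.05224 ≈ 0.0522 bits

These are NOT equal (difference: 0.0127 bits). KL divergence is asymmetric: D_KL(P||Q) ≠ D_KL(Q||P) in general.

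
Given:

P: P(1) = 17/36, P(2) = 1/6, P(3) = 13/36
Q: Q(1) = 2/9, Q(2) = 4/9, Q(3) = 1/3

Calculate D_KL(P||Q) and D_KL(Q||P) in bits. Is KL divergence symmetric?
D_KL(P||Q) = 0.3194 bits, D_KL(Q||P) = 0.3488 bits. No, KL divergence is not symmetric.

D_KL(P||Q) = Σ P(x) log₂(P(x)/Q(x))

Computing term by term:
  P(1)·log₂(P(1)/Q(1)) = (17/36)·log₂((17/36)/(2/9)) = 0.51352
  P(2)·log₂(P(2)/Q(2)) = (1/6)·log₂((1/6)/(4/9)) = -0.23584
  P(3)·log₂(P(3)/Q(3)) = (13/36)·log₂((13/36)/(1/3)) = 0.04170

D_KL(P||Q) = 0.51352 - 0.23584 + 0.04170 = 0.31938 ≈ 0.3194 bits

D_KL(Q||P) = Σ Q(x) log₂(Q(x)/P(x))

Computing term by term:
  Q(1)·log₂(Q(1)/P(1)) = (2/9)·log₂((2/9)/(17/36)) = -0.24166
  Q(2)·log₂(Q(2)/P(2)) = (4/9)·log₂((4/9)/(1/6)) = 0.62891
  Q(3)·log₂(Q(3)/P(3)) = (1/3)·log₂((1/3)/(13/36)) = -0.03849

D_KL(Q||P) = -0.24166 + 0.62891 - 0.03849 = 0.34876 ≈ 0.3488 bits

These are NOT equal (difference: 0.0294 bits). KL divergence is asymmetric: D_KL(P||Q) ≠ D_KL(Q||P) in general.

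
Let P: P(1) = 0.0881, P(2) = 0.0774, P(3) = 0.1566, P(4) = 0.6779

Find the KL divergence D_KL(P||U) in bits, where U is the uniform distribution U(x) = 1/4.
0.6064 bits

U(i) = 1/4 for all i

D_KL(P||U) = Σ P(x) log₂(P(x) / (1/4))
           = Σ P(x) log₂(P(x)) + log₂(4)
           = log₂(4) - H(P)

H(P) = -Σ P(x) log₂(P(x)):
  -P(1)·log₂(P(1)) = -(0.0881)·log₂(0.0881) = 0.30877
  -P(2)·log₂(P(2)) = -(0.0774)·log₂(0.0774) = 0.28572
  -P(3)·log₂(P(3)) = -(0.1566)·log₂(0.1566) = 0.41888
  -P(4)·log₂(P(4)) = -(0.6779)·log₂(0.6779) = 0.38020
H(P) = 0.30877 + 0.28572 + 0.41888 + 0.38020 = 1.39357 bits

log₂(4) = 2.00000 bits

D_KL(P||U) = 2.00000 - 1.39357 = 0.60643 ≈ 0.6064 bits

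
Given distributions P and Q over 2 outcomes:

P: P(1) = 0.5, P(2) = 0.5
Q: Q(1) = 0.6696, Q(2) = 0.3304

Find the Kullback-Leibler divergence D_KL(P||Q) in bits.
0.0882 bits

D_KL(P||Q) = Σ P(x) log₂(P(x)/Q(x))

Computing term by term:
  P(1)·log₂(P(1)/Q(1)) = 0.5·log₂(0.5/0.6696) = -0.21069
  P(2)·log₂(P(2)/Q(2)) = 0.5·log₂(0.5/0.3304) = 0.29886

D_KL(P||Q) = -0.21069 + 0.29886 = 0.08817 ≈ 0.0882 bits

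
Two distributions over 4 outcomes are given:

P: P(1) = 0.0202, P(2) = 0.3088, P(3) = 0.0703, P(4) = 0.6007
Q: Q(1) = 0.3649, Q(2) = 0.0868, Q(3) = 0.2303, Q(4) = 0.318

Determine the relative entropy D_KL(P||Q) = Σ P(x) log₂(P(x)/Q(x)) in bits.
0.9119 bits

D_KL(P||Q) = Σ P(x) log₂(P(x)/Q(x))

Computing term by term:
  P(1)·log₂(P(1)/Q(1)) = 0.0202·log₂(0.0202/0.3649) = -0.08434
  P(2)·log₂(P(2)/Q(2)) = 0.3088·log₂(0.3088/0.0868) = 0.56538
  P(3)·log₂(P(3)/Q(3)) = 0.0703·log₂(0.0703/0.2303) = -0.12035
  P(4)·log₂(P(4)/Q(4)) = 0.6007·log₂(0.6007/0.318) = 0.55121

D_KL(P||Q) = -0.08434 + 0.56538 - 0.12035 + 0.55121 = 0.91190 ≈ 0.9119 bits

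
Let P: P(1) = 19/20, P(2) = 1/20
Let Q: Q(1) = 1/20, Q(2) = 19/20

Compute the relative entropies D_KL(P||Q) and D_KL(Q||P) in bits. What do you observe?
D_KL(P||Q) = 3.8231 bits, D_KL(Q||P) = 3.8231 bits. The two directions give the same value here, because Q is a self-inverse relabeling of P; in general KL divergence is asymmetric.

D_KL(P||Q) = Σ P(x) log₂(P(x)/Q(x))

Computing term by term:
  P(1)·log₂(P(1)/Q(1)) = (19/20)·log₂((19/20)/(1/20)) = 4.03553
  P(2)·log₂(P(2)/Q(2)) = (1/20)·log₂((1/20)/(19/20)) = -0.21240

D_KL(P||Q) = 4.03553 - 0.21240 = 3.82313 ≈ 3.8231 bits

D_KL(Q||P) = Σ Q(x) log₂(Q(x)/P(x))

Computing term by term:
  Q(1)·log₂(Q(1)/P(1)) = (1/20)·log₂((1/20)/(19/20)) = -0.21240
  Q(2)·log₂(Q(2)/P(2)) = (19/20)·log₂((19/20)/(1/20)) = 4.03553

D_KL(Q||P) = -0.21240 + 4.03553 = 3.82313 ≈ 3.8231 bits

These ARE equal here. Q is P with outcomes relabeled (Q(1) = P(2), Q(2) = P(1)) by a relabeling that is its own inverse, so the two sums contain exactly the same terms in a different order. This is a special case — KL divergence is not symmetric in general: D_KL(P||Q) ≠ D_KL(Q||P) for most P, Q.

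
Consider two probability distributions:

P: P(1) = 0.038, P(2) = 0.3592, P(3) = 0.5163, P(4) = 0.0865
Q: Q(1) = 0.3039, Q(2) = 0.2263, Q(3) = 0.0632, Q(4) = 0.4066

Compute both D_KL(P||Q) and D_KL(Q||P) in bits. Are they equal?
D_KL(P||Q) = 1.4968 bits, D_KL(Q||P) = 1.4771 bits. No, they are not equal.

D_KL(P||Q) = Σ P(x) log₂(P(x)/Q(x))

Computing term by term:
  P(1)·log₂(P(1)/Q(1)) = 0.038·log₂(0.038/0.3039) = -0.11398
  P(2)·log₂(P(2)/Q(2)) = 0.3592·log₂(0.3592/0.2263) = 0.23943
  P(3)·log₂(P(3)/Q(3)) = 0.5163·log₂(0.5163/0.0632) = 1.56450
  P(4)·log₂(P(4)/Q(4)) = 0.0865·log₂(0.0865/0.4066) = -0.19314

D_KL(P||Q) = -0.11398 + 0.23943 + 1.56450 - 0.19314 = 1.49681 ≈ 1.4968 bits

D_KL(Q||P) = Σ Q(x) log₂(Q(x)/P(x))

Computing term by term:
  Q(1)·log₂(Q(1)/P(1)) = 0.3039·log₂(0.3039/0.038) = 0.91156
  Q(2)·log₂(Q(2)/P(2)) = 0.2263·log₂(0.2263/0.3592) = -0.15084
  Q(3)·log₂(Q(3)/P(3)) = 0.0632·log₂(0.0632/0.5163) = -0.19151
  Q(4)·log₂(Q(4)/P(4)) = 0.4066·log₂(0.4066/0.0865) = 0.90787

D_KL(Q||P) = 0.91156 - 0.15084 - 0.19151 + 0.90787 = 1.47708 ≈ 1.4771 bits

These are NOT equal (difference: 0.0197 bits). KL divergence is asymmetric: D_KL(P||Q) ≠ D_KL(Q||P) in general.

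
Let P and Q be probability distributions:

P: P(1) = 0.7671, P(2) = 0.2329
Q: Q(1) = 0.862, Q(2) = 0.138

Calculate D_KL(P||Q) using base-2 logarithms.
0.0468 bits

D_KL(P||Q) = Σ P(x) log₂(P(x)/Q(x))

Computing term by term:
  P(1)·log₂(P(1)/Q(1)) = 0.7671·log₂(0.7671/0.862) = -0.12908
  P(2)·log₂(P(2)/Q(2)) = 0.2329·log₂(0.2329/0.138) = 0.17585

D_KL(P||Q) = -0.12908 + 0.17585 = 0.04677 ≈ 0.0468 bits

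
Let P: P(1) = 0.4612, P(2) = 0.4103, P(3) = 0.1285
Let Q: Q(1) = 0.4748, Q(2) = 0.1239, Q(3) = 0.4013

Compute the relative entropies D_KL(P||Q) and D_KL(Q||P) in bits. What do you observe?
D_KL(P||Q) = 0.4783 bits, D_KL(Q||P) = 0.4652 bits. The two directions give different values (D_KL(P||Q) exceeds D_KL(Q||P) by 0.0131 bits): KL divergence is asymmetric.

D_KL(P||Q) = Σ P(x) log₂(P(x)/Q(x))

Computing term by term:
  P(1)·log₂(P(1)/Q(1)) = 0.4612·log₂(0.4612/0.4748) = -0.01934
  P(2)·log₂(P(2)/Q(2)) = 0.4103·log₂(0.4103/0.1239) = 0.70879
  P(3)·log₂(P(3)/Q(3)) = 0.1285·log₂(0.1285/0.4013) = -0.21111

D_KL(P||Q) = -0.01934 + 0.70879 - 0.21111 = 0.47834 ≈ 0.4783 bits

D_KL(Q||P) = Σ Q(x) log₂(Q(x)/P(x))

Computing term by term:
  Q(1)·log₂(Q(1)/P(1)) = 0.4748·log₂(0.4748/0.4612) = 0.01991
  Q(2)·log₂(Q(2)/P(2)) = 0.1239·log₂(0.1239/0.4103) = -0.21404
  Q(3)·log₂(Q(3)/P(3)) = 0.4013·log₂(0.4013/0.1285) = 0.65930

D_KL(Q||P) = 0.01991 - 0.21404 + 0.65930 = 0.46517 ≈ 0.4652 bits

These are NOT equal (difference: 0.0131 bits). KL divergence is asymmetric: D_KL(P||Q) ≠ D_KL(Q||P) in general.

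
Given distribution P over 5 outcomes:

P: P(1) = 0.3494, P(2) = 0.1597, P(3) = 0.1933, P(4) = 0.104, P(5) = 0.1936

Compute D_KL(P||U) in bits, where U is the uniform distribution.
0.1127 bits

U(i) = 1/5 for all i

D_KL(P||U) = Σ P(x) log₂(P(x) / (1/5))
           = Σ P(x) log₂(P(x)) + log₂(5)
           = log₂(5) - H(P)

H(P) = -Σ P(x) log₂(P(x)):
  -P(1)·log₂(P(1)) = -(0.3494)·log₂(0.3494) = 0.53006
  -P(2)·log₂(P(2)) = -(0.1597)·log₂(0.1597) = 0.42266
  -P(3)·log₂(P(3)) = -(0.1933)·log₂(0.1933) = 0.45833
  -P(4)·log₂(P(4)) = -(0.104)·log₂(0.104) = 0.33960
  -P(5)·log₂(P(5)) = -(0.1936)·log₂(0.1936) = 0.45861
H(P) = 0.53006 + 0.42266 + 0.45833 + 0.33960 + 0.45861 = 2.20926 bits

log₂(5) = 2.32193 bits

D_KL(P||U) = 2.32193 - 2.20926 = 0.11267 ≈ 0.1127 bits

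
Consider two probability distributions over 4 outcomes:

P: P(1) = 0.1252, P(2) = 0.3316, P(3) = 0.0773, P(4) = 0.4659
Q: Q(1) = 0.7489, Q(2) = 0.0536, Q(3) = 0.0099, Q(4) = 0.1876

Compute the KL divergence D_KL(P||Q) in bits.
1.3894 bits

D_KL(P||Q) = Σ P(x) log₂(P(x)/Q(x))

Computing term by term:
  P(1)·log₂(P(1)/Q(1)) = 0.1252·log₂(0.1252/0.7489) = -0.32308
  P(2)·log₂(P(2)/Q(2)) = 0.3316·log₂(0.3316/0.0536) = 0.87182
  P(3)·log₂(P(3)/Q(3)) = 0.0773·log₂(0.0773/0.0099) = 0.22919
  P(4)·log₂(P(4)/Q(4)) = 0.4659·log₂(0.4659/0.1876) = 0.61143

D_KL(P||Q) = -0.32308 + 0.87182 + 0.22919 + 0.61143 = 1.38936 ≈ 1.3894 bits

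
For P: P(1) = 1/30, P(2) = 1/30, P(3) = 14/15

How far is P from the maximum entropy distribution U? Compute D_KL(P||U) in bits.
1.1649 bits

U(i) = 1/3 for all i

D_KL(P||U) = Σ P(x) log₂(P(x) / (1/3))
           = Σ P(x) log₂(P(x)) + log₂(3)
           = log₂(3) - H(P)

H(P) = -Σ P(x) log₂(P(x)):
  -P(1)·log₂(P(1)) = -(1/30)·log₂(1/30) = 0.16356
  -P(2)·log₂(P(2)) = -(1/30)·log₂(1/30) = 0.16356
  -P(3)·log₂(P(3)) = -(14/15)·log₂(14/15) = 0.09290
H(P) = 0.16356 + 0.16356 + 0.09290 = 0.42002 bits

log₂(3) = 1.58496 bits

D_KL(P||U) = 1.58496 - 0.42002 = 1.16494 ≈ 1.1649 bits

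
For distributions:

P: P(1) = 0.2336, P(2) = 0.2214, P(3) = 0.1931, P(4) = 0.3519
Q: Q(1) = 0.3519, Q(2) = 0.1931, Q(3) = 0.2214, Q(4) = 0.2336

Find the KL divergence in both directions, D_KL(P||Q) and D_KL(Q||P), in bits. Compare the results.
D_KL(P||Q) = 0.0755 bits, D_KL(Q||P) = 0.0755 bits. The two directions give exactly the same value for this pair.

D_KL(P||Q) = Σ P(x) log₂(P(x)/Q(x))

Computing term by term:
  P(1)·log₂(P(1)/Q(1)) = 0.2336·log₂(0.2336/0.3519) = -0.13809
  P(2)·log₂(P(2)/Q(2)) = 0.2214·log₂(0.2214/0.1931) = 0.04368
  P(3)·log₂(P(3)/Q(3)) = 0.1931·log₂(0.1931/0.2214) = -0.03810
  P(4)·log₂(P(4)/Q(4)) = 0.3519·log₂(0.3519/0.2336) = 0.20802

D_KL(P||Q) = -0.13809 + 0.04368 - 0.03810 + 0.20802 = 0.07551 ≈ 0.0755 bits

D_KL(Q||P) = Σ Q(x) log₂(Q(x)/P(x))

Computing term by term:
  Q(1)·log₂(Q(1)/P(1)) = 0.3519·log₂(0.3519/0.2336) = 0.20802
  Q(2)·log₂(Q(2)/P(2)) = 0.1931·log₂(0.1931/0.2214) = -0.03810
  Q(3)·log₂(Q(3)/P(3)) = 0.2214·log₂(0.2214/0.1931) = 0.04368
  Q(4)·log₂(Q(4)/P(4)) = 0.2336·log₂(0.2336/0.3519) = -0.13809

D_KL(Q||P) = 0.20802 - 0.03810 + 0.04368 - 0.13809 = 0.07551 ≈ 0.0755 bits

These ARE equal here. Q is P with outcomes relabeled (Q(1) = P(4), Q(2) = P(3), Q(3) = P(2), Q(4) = P(1)) by a relabeling that is its own inverse, so the two sums contain exactly the same terms in a different order. This is a special case — KL divergence is not symmetric in general: D_KL(P||Q) ≠ D_KL(Q||P) for most P, Q.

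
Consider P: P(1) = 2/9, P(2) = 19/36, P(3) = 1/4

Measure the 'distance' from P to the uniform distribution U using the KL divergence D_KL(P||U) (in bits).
0.1161 bits

U(i) = 1/3 for all i

D_KL(P||U) = Σ P(x) log₂(P(x) / (1/3))
           = Σ P(x) log₂(P(x)) + log₂(3)
           = log₂(3) - H(P)

H(P) = -Σ P(x) log₂(P(x)):
  -P(1)·log₂(P(1)) = -(2/9)·log₂(2/9) = 0.48221
  -P(2)·log₂(P(2)) = -(19/36)·log₂(19/36) = 0.48661
  -P(3)·log₂(P(3)) = -(1/4)·log₂(1/4) = 0.50000
H(P) = 0.48221 + 0.48661 + 0.50000 = 1.46882 bits

log₂(3) = 1.58496 bits

D_KL(P||U) = 1.58496 - 1.46882 = 0.11614 ≈ 0.1161 bits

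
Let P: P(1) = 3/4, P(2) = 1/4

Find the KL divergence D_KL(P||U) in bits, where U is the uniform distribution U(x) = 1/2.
0.1887 bits

U(i) = 1/2 for all i

D_KL(P||U) = Σ P(x) log₂(P(x) / (1/2))
           = Σ P(x) log₂(P(x)) + log₂(2)
           = log₂(2) - H(P)

H(P) = -Σ P(x) log₂(P(x)):
  -P(1)·log₂(P(1)) = -(3/4)·log₂(3/4) = 0.31128
  -P(2)·log₂(P(2)) = -(1/4)·log₂(1/4) = 0.50000
H(P) = 0.31128 + 0.50000 = 0.81128 bits

log₂(2) = 1.00000 bits

D_KL(P||U) = 1.00000 - 0.81128 = 0.18872 ≈ 0.1887 bits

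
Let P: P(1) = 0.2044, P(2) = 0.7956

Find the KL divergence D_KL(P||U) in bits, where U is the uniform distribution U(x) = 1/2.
0.2694 bits

U(i) = 1/2 for all i

D_KL(P||U) = Σ P(x) log₂(P(x) / (1/2))
           = Σ P(x) log₂(P(x)) + log₂(2)
           = log₂(2) - H(P)

H(P) = -Σ P(x) log₂(P(x)):
  -P(1)·log₂(P(1)) = -(0.2044)·log₂(0.2044) = 0.46818
  -P(2)·log₂(P(2)) = -(0.7956)·log₂(0.7956) = 0.26246
H(P) = 0.46818 + 0.26246 = 0.73064 bits

log₂(2) = 1.00000 bits

D_KL(P||U) = 1.00000 - 0.73064 = 0.26936 ≈ 0.2694 bits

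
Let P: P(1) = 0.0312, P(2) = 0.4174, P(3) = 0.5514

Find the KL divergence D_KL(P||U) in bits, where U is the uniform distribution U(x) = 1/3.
0.4292 bits

U(i) = 1/3 for all i

D_KL(P||U) = Σ P(x) log₂(P(x) / (1/3))
           = Σ P(x) log₂(P(x)) + log₂(3)
           = log₂(3) - H(P)

H(P) = -Σ P(x) log₂(P(x)):
  -P(1)·log₂(P(1)) = -(0.0312)·log₂(0.0312) = 0.15607
  -P(2)·log₂(P(2)) = -(0.4174)·log₂(0.4174) = 0.52613
  -P(3)·log₂(P(3)) = -(0.5514)·log₂(0.5514) = 0.47356
H(P) = 0.15607 + 0.52613 + 0.47356 = 1.15576 bits

log₂(3) = 1.58496 bits

D_KL(P||U) = 1.58496 - 1.15576 = 0.42920 ≈ 0.4292 bits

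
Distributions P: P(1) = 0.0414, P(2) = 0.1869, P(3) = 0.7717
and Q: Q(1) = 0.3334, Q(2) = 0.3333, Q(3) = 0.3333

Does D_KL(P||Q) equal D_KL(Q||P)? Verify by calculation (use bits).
D_KL(P||Q) = 0.6541 bits, D_KL(Q||P) = 0.8778 bits. No — D_KL(P||Q) ≠ D_KL(Q||P) for this pair.

D_KL(P||Q) = Σ P(x) log₂(P(x)/Q(x))

Computing term by term:
  P(1)·log₂(P(1)/Q(1)) = 0.0414·log₂(0.0414/0.3334) = -0.12460
  P(2)·log₂(P(2)/Q(2)) = 0.1869·log₂(0.1869/0.3333) = -0.15598
  P(3)·log₂(P(3)/Q(3)) = 0.7717·log₂(0.7717/0.3333) = 0.93470

D_KL(P||Q) = -0.12460 - 0.15598 + 0.93470 = 0.65412 ≈ 0.6541 bits

D_KL(Q||P) = Σ Q(x) log₂(Q(x)/P(x))

Computing term by term:
  Q(1)·log₂(Q(1)/P(1)) = 0.3334·log₂(0.3334/0.0414) = 1.00338
  Q(2)·log₂(Q(2)/P(2)) = 0.3333·log₂(0.3333/0.1869) = 0.27816
  Q(3)·log₂(Q(3)/P(3)) = 0.3333·log₂(0.3333/0.7717) = -0.40370

D_KL(Q||P) = 1.00338 + 0.27816 - 0.40370 = 0.87784 ≈ 0.8778 bits

These are NOT equal (difference: 0.2237 bits). KL divergence is asymmetric: D_KL(P||Q) ≠ D_KL(Q||P) in general.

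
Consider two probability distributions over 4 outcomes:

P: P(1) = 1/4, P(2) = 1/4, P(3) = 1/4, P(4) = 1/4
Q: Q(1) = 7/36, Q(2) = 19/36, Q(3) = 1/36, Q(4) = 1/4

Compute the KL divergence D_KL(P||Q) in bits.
0.6136 bits

D_KL(P||Q) = Σ P(x) log₂(P(x)/Q(x))

Computing term by term:
  P(1)·log₂(P(1)/Q(1)) = (1/4)·log₂((1/4)/(7/36)) = 0.09064
  P(2)·log₂(P(2)/Q(2)) = (1/4)·log₂((1/4)/(19/36)) = -0.26950
  P(3)·log₂(P(3)/Q(3)) = (1/4)·log₂((1/4)/(1/36)) = 0.79248
  P(4)·log₂(P(4)/Q(4)) = (1/4)·log₂((1/4)/(1/4)) = 0.00000

D_KL(P||Q) = 0.09064 - 0.26950 + 0.79248 + 0.00000 = 0.61362 ≈ 0.6136 bits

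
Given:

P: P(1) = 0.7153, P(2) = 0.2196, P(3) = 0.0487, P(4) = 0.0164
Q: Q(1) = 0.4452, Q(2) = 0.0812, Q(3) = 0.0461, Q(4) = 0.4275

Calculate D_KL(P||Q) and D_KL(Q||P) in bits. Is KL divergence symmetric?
D_KL(P||Q) = 0.7312 bits, D_KL(Q||P) = 1.5863 bits. No, KL divergence is not symmetric.

D_KL(P||Q) = Σ P(x) log₂(P(x)/Q(x))

Computing term by term:
  P(1)·log₂(P(1)/Q(1)) = 0.7153·log₂(0.7153/0.4452) = 0.48933
  P(2)·log₂(P(2)/Q(2)) = 0.2196·log₂(0.2196/0.0812) = 0.31520
  P(3)·log₂(P(3)/Q(3)) = 0.0487·log₂(0.0487/0.0461) = 0.00385
  P(4)·log₂(P(4)/Q(4)) = 0.0164·log₂(0.0164/0.4275) = -0.07715

D_KL(P||Q) = 0.48933 + 0.31520 + 0.00385 - 0.07715 = 0.73123 ≈ 0.7312 bits

D_KL(Q||P) = Σ Q(x) log₂(Q(x)/P(x))

Computing term by term:
  Q(1)·log₂(Q(1)/P(1)) = 0.4452·log₂(0.4452/0.7153) = -0.30456
  Q(2)·log₂(Q(2)/P(2)) = 0.0812·log₂(0.0812/0.2196) = -0.11655
  Q(3)·log₂(Q(3)/P(3)) = 0.0461·log₂(0.0461/0.0487) = -0.00365
  Q(4)·log₂(Q(4)/P(4)) = 0.4275·log₂(0.4275/0.0164) = 2.01103

D_KL(Q||P) = -0.30456 - 0.11655 - 0.00365 + 2.01103 = 1.58627 ≈ 1.5863 bits

These are NOT equal (difference: 0.8551 bits). KL divergence is asymmetric: D_KL(P||Q) ≠ D_KL(Q||P) in general.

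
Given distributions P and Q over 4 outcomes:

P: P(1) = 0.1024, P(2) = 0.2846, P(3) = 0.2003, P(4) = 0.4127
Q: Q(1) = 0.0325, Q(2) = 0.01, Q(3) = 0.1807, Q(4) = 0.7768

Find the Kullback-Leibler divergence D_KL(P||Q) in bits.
1.1976 bits

D_KL(P||Q) = Σ P(x) log₂(P(x)/Q(x))

Computing term by term:
  P(1)·log₂(P(1)/Q(1)) = 0.1024·log₂(0.1024/0.0325) = 0.16954
  P(2)·log₂(P(2)/Q(2)) = 0.2846·log₂(0.2846/0.01) = 1.37486
  P(3)·log₂(P(3)/Q(3)) = 0.2003·log₂(0.2003/0.1807) = 0.02976
  P(4)·log₂(P(4)/Q(4)) = 0.4127·log₂(0.4127/0.7768) = -0.37657

D_KL(P||Q) = 0.16954 + 1.37486 + 0.02976 - 0.37657 = 1.19759 ≈ 1.1976 bits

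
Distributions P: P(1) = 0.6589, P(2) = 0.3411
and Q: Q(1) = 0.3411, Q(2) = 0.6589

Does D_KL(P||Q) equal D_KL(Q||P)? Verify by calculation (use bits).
D_KL(P||Q) = 0.3019 bits, D_KL(Q||P) = 0.3019 bits. Yes — for this pair D_KL(P||Q) = D_KL(Q||P).

D_KL(P||Q) = Σ P(x) log₂(P(x)/Q(x))

Computing term by term:
  P(1)·log₂(P(1)/Q(1)) = 0.6589·log₂(0.6589/0.3411) = 0.62587
  P(2)·log₂(P(2)/Q(2)) = 0.3411·log₂(0.3411/0.6589) = -0.32400

D_KL(P||Q) = 0.62587 - 0.32400 = 0.30187 ≈ 0.3019 bits

D_KL(Q||P) = Σ Q(x) log₂(Q(x)/P(x))

Computing term by term:
  Q(1)·log₂(Q(1)/P(1)) = 0.3411·log₂(0.3411/0.6589) = -0.32400
  Q(2)·log₂(Q(2)/P(2)) = 0.6589·log₂(0.6589/0.3411) = 0.62587

D_KL(Q||P) = -0.32400 + 0.62587 = 0.30187 ≈ 0.3019 bits

These ARE equal here. Q is P with outcomes relabeled (Q(1) = P(2), Q(2) = P(1)) by a relabeling that is its own inverse, so the two sums contain exactly the same terms in a different order. This is a special case — KL divergence is not symmetric in general: D_KL(P||Q) ≠ D_KL(Q||P) for most P, Q.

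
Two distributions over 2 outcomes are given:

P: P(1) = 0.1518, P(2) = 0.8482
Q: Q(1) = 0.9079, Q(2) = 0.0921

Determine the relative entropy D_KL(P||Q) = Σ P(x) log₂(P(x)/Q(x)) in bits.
2.3252 bits

D_KL(P||Q) = Σ P(x) log₂(P(x)/Q(x))

Computing term by term:
  P(1)·log₂(P(1)/Q(1)) = 0.1518·log₂(0.1518/0.9079) = -0.39170
  P(2)·log₂(P(2)/Q(2)) = 0.8482·log₂(0.8482/0.0921) = 2.71690

D_KL(P||Q) = -0.39170 + 2.71690 = 2.32520 ≈ 2.3252 bits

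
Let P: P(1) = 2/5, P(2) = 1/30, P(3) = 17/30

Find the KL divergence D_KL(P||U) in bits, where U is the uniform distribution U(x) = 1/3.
0.4283 bits

U(i) = 1/3 for all i

D_KL(P||U) = Σ P(x) log₂(P(x) / (1/3))
           = Σ P(x) log₂(P(x)) + log₂(3)
           = log₂(3) - H(P)

H(P) = -Σ P(x) log₂(P(x)):
  -P(1)·log₂(P(1)) = -(2/5)·log₂(2/5) = 0.52877
  -P(2)·log₂(P(2)) = -(1/30)·log₂(1/30) = 0.16356
  -P(3)·log₂(P(3)) = -(17/30)·log₂(17/30) = 0.46434
H(P) = 0.52877 + 0.16356 + 0.46434 = 1.15667 bits

log₂(3) = 1.58496 bits

D_KL(P||U) = 1.58496 - 1.15667 = 0.42829 ≈ 0.4283 bits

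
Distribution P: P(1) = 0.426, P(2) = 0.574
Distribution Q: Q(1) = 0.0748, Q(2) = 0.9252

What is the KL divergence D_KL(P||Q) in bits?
0.6738 bits

D_KL(P||Q) = Σ P(x) log₂(P(x)/Q(x))

Computing term by term:
  P(1)·log₂(P(1)/Q(1)) = 0.426·log₂(0.426/0.0748) = 1.06915
  P(2)·log₂(P(2)/Q(2)) = 0.574·log₂(0.574/0.9252) = -0.39532

D_KL(P||Q) = 1.06915 - 0.39532 = 0.67383 ≈ 0.6738 bits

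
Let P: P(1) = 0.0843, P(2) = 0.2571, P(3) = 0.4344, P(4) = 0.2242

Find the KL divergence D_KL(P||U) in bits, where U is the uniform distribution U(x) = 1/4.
0.1892 bits

U(i) = 1/4 for all i

D_KL(P||U) = Σ P(x) log₂(P(x) / (1/4))
           = Σ P(x) log₂(P(x)) + log₂(4)
           = log₂(4) - H(P)

H(P) = -Σ P(x) log₂(P(x)):
  -P(1)·log₂(P(1)) = -(0.0843)·log₂(0.0843) = 0.30081
  -P(2)·log₂(P(2)) = -(0.2571)·log₂(0.2571) = 0.50381
  -P(3)·log₂(P(3)) = -(0.4344)·log₂(0.4344) = 0.52254
  -P(4)·log₂(P(4)) = -(0.2242)·log₂(0.2242) = 0.48363
H(P) = 0.30081 + 0.50381 + 0.52254 + 0.48363 = 1.81079 bits

log₂(4) = 2.00000 bits

D_KL(P||U) = 2.00000 - 1.81079 = 0.18921 ≈ 0.1892 bits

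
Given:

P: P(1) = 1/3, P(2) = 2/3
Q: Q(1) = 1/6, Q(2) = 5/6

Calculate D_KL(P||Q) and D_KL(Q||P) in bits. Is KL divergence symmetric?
D_KL(P||Q) = 0.1187 bits, D_KL(Q||P) = 0.1016 bits. No, KL divergence is not symmetric.

D_KL(P||Q) = Σ P(x) log₂(P(x)/Q(x))

Computing term by term:
  P(1)·log₂(P(1)/Q(1)) = (1/3)·log₂((1/3)/(1/6)) = 0.33333
  P(2)·log₂(P(2)/Q(2)) = (2/3)·log₂((2/3)/(5/6)) = -0.21462

D_KL(P||Q) = 0.33333 - 0.21462 = 0.11871 ≈ 0.1187 bits

D_KL(Q||P) = Σ Q(x) log₂(Q(x)/P(x))

Computing term by term:
  Q(1)·log₂(Q(1)/P(1)) = (1/6)·log₂((1/6)/(1/3)) = -0.16667
  Q(2)·log₂(Q(2)/P(2)) = (5/6)·log₂((5/6)/(2/3)) = 0.26827

D_KL(Q||P) = -0.16667 + 0.26827 = 0.10160 ≈ 0.1016 bits

These are NOT equal (difference: 0.0171 bits). KL divergence is asymmetric: D_KL(P||Q) ≠ D_KL(Q||P) in general.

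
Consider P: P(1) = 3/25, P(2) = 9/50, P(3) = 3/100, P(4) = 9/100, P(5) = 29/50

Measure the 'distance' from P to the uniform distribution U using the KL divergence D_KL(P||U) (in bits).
0.5893 bits

U(i) = 1/5 for all i

D_KL(P||U) = Σ P(x) log₂(P(x) / (1/5))
           = Σ P(x) log₂(P(x)) + log₂(5)
           = log₂(5) - H(P)

H(P) = -Σ P(x) log₂(P(x)):
  -P(1)·log₂(P(1)) = -(3/25)·log₂(3/25) = 0.36707
  -P(2)·log₂(P(2)) = -(9/50)·log₂(9/50) = 0.44531
  -P(3)·log₂(P(3)) = -(3/100)·log₂(3/100) = 0.15177
  -P(4)·log₂(P(4)) = -(9/100)·log₂(9/100) = 0.31265
  -P(5)·log₂(P(5)) = -(29/50)·log₂(29/50) = 0.45581
H(P) = 0.36707 + 0.44531 + 0.15177 + 0.31265 + 0.45581 = 1.73261 bits

log₂(5) = 2.32193 bits

D_KL(P||U) = 2.32193 - 1.73261 = 0.58932 ≈ 0.5893 bits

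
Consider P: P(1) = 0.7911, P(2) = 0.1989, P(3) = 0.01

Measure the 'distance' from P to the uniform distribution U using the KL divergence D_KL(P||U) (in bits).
0.7877 bits

U(i) = 1/3 for all i

D_KL(P||U) = Σ P(x) log₂(P(x) / (1/3))
           = Σ P(x) log₂(P(x)) + log₂(3)
           = log₂(3) - H(P)

H(P) = -Σ P(x) log₂(P(x)):
  -P(1)·log₂(P(1)) = -(0.7911)·log₂(0.7911) = 0.26745
  -P(2)·log₂(P(2)) = -(0.1989)·log₂(0.1989) = 0.46341
  -P(3)·log₂(P(3)) = -(0.01)·log₂(0.01) = 0.06644
H(P) = 0.26745 + 0.46341 + 0.06644 = 0.79730 bits

log₂(3) = 1.58496 bits

D_KL(P||U) = 1.58496 - 0.79730 = 0.78766 ≈ 0.7877 bits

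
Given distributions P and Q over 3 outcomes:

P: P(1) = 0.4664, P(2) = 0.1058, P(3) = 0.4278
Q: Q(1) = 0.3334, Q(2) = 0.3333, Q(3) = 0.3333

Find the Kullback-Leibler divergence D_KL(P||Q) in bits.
0.2048 bits

D_KL(P||Q) = Σ P(x) log₂(P(x)/Q(x))

Computing term by term:
  P(1)·log₂(P(1)/Q(1)) = 0.4664·log₂(0.4664/0.3334) = 0.22588
  P(2)·log₂(P(2)/Q(2)) = 0.1058·log₂(0.1058/0.3333) = -0.17515
  P(3)·log₂(P(3)/Q(3)) = 0.4278·log₂(0.4278/0.3333) = 0.15406

D_KL(P||Q) = 0.22588 - 0.17515 + 0.15406 = 0.20479 ≈ 0.2048 bits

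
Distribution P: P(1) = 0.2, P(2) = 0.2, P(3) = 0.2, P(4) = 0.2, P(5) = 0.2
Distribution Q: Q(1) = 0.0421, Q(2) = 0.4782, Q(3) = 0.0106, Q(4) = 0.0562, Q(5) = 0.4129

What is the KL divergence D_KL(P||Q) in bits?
1.2028 bits

D_KL(P||Q) = Σ P(x) log₂(P(x)/Q(x))

Computing term by term:
  P(1)·log₂(P(1)/Q(1)) = 0.2·log₂(0.2/0.0421) = 0.44962
  P(2)·log₂(P(2)/Q(2)) = 0.2·log₂(0.2/0.4782) = -0.25152
  P(3)·log₂(P(3)/Q(3)) = 0.2·log₂(0.2/0.0106) = 0.84757
  P(4)·log₂(P(4)/Q(4)) = 0.2·log₂(0.2/0.0562) = 0.36627
  P(5)·log₂(P(5)/Q(5)) = 0.2·log₂(0.2/0.4129) = -0.20916

D_KL(P||Q) = 0.44962 - 0.25152 + 0.84757 + 0.36627 - 0.20916 = 1.20278 ≈ 1.2028 bits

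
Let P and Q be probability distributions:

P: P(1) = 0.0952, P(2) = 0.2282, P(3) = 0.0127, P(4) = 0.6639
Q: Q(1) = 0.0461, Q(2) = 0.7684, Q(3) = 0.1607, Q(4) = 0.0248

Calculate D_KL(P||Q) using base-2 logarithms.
2.8020 bits

D_KL(P||Q) = Σ P(x) log₂(P(x)/Q(x))

Computing term by term:
  P(1)·log₂(P(1)/Q(1)) = 0.0952·log₂(0.0952/0.0461) = 0.09960
  P(2)·log₂(P(2)/Q(2)) = 0.2282·log₂(0.2282/0.7684) = -0.39971
  P(3)·log₂(P(3)/Q(3)) = 0.0127·log₂(0.0127/0.1607) = -0.04650
  P(4)·log₂(P(4)/Q(4)) = 0.6639·log₂(0.6639/0.0248) = 3.14858

D_KL(P||Q) = 0.09960 - 0.39971 - 0.04650 + 3.14858 = 2.80197 ≈ 2.8020 bits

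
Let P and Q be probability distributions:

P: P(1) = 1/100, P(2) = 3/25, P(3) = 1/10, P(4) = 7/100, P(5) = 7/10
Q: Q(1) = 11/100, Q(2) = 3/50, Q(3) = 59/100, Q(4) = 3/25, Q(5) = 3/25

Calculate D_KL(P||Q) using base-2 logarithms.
1.5559 bits

D_KL(P||Q) = Σ P(x) log₂(P(x)/Q(x))

Computing term by term:
  P(1)·log₂(P(1)/Q(1)) = (1/100)·log₂((1/100)/(11/100)) = -0.03459
  P(2)·log₂(P(2)/Q(2)) = (3/25)·log₂((3/25)/(3/50)) = 0.12000
  P(3)·log₂(P(3)/Q(3)) = (1/10)·log₂((1/10)/(59/100)) = -0.25607
  P(4)·log₂(P(4)/Q(4)) = (7/100)·log₂((7/100)/(3/25)) = -0.05443
  P(5)·log₂(P(5)/Q(5)) = (7/10)·log₂((7/10)/(3/25)) = 1.78102

D_KL(P||Q) = -0.03459 + 0.12000 - 0.25607 - 0.05443 + 1.78102 = 1.55593 ≈ 1.5559 bits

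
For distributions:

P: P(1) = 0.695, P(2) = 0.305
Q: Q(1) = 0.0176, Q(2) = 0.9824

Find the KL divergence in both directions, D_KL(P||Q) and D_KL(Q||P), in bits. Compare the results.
D_KL(P||Q) = 3.1712 bits, D_KL(Q||P) = 1.5645 bits. D_KL(P||Q) is larger than D_KL(Q||P) by 1.6067 bits; the two directions differ.

D_KL(P||Q) = Σ P(x) log₂(P(x)/Q(x))

Computing term by term:
  P(1)·log₂(P(1)/Q(1)) = 0.695·log₂(0.695/0.0176) = 3.68584
  P(2)·log₂(P(2)/Q(2)) = 0.305·log₂(0.305/0.9824) = -0.51469

D_KL(P||Q) = 3.68584 - 0.51469 = 3.17115 ≈ 3.1712 bits

D_KL(Q||P) = Σ Q(x) log₂(Q(x)/P(x))

Computing term by term:
  Q(1)·log₂(Q(1)/P(1)) = 0.0176·log₂(0.0176/0.695) = -0.09334
  Q(2)·log₂(Q(2)/P(2)) = 0.9824·log₂(0.9824/0.305) = 1.65780

D_KL(Q||P) = -0.09334 + 1.65780 = 1.56446 ≈ 1.5645 bits

These are NOT equal (difference: 1.6067 bits). KL divergence is asymmetric: D_KL(P||Q) ≠ D_KL(Q||P) in general.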